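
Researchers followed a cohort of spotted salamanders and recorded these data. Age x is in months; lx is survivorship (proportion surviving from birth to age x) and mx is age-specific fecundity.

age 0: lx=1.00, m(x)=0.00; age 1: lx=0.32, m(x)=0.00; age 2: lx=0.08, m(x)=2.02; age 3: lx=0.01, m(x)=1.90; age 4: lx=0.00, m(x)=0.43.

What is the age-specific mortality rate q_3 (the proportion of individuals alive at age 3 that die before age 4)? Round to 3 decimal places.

1.000

q_3 = (l_3 − l_4) / l_3 = (0.01 − 0) / 0.01
     = 0.01 / 0.01 = 1 → 1.000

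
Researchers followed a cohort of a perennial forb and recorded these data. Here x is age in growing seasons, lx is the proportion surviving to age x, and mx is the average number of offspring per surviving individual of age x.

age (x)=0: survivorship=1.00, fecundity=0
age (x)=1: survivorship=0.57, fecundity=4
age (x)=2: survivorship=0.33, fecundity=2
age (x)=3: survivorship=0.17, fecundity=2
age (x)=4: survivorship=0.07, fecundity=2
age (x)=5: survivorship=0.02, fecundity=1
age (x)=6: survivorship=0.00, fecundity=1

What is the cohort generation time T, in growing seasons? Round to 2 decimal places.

lx·mx: 0, 2.28, 0.66, 0.34, 0.14, 0.02, 0 → R0 = 3.44
x·lx·mx: 0, 2.28, 1.32, 1.02, 0.56, 0.1, 0 → Σ = 5.28
T = 5.28 / 3.44 = 1.534884… → 1.53

1.53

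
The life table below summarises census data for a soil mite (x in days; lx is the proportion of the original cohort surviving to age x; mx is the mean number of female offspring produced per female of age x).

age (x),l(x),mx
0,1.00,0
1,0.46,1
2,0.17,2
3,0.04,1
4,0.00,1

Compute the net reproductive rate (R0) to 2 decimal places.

lx·mx by age: 0, 0.46, 0.34, 0.04, 0
R0 = Σ lx·mx = 0.84 → 0.84

0.84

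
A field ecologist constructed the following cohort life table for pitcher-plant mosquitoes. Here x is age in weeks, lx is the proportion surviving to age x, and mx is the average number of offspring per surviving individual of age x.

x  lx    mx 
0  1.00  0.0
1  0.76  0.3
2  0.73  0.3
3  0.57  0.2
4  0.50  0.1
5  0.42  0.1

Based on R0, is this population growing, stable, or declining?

declining

R0 = Σ lx·mx = 0 + 0.228 + 0.219 + 0.114 + 0.05 + 0.042 = 0.653
R0 < 1, so the population is declining.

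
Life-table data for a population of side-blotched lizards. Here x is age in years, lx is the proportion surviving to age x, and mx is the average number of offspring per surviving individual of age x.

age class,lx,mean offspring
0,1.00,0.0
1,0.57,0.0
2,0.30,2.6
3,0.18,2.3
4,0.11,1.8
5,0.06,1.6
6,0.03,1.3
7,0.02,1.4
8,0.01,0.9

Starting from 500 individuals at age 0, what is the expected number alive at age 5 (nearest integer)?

30

Expected survivors = N0 · l_5 = 500 × 0.06 = 30 → 30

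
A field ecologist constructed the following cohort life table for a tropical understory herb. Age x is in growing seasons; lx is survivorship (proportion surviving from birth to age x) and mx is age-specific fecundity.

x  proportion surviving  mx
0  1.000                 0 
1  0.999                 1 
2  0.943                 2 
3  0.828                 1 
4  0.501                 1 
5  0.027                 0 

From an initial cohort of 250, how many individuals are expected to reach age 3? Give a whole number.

Expected survivors = N0 · l_3 = 250 × 0.828 = 207 → 207

207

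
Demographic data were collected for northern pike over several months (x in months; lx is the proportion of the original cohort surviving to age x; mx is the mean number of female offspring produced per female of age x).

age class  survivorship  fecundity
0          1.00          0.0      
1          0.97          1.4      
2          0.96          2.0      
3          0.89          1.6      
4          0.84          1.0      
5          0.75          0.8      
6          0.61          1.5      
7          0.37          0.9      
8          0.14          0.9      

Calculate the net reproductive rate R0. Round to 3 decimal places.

lx·mx by age: 0, 1.358, 1.92, 1.424, 0.84, 0.6, 0.915, 0.333, 0.126
R0 = Σ lx·mx = 7.516 → 7.516

7.516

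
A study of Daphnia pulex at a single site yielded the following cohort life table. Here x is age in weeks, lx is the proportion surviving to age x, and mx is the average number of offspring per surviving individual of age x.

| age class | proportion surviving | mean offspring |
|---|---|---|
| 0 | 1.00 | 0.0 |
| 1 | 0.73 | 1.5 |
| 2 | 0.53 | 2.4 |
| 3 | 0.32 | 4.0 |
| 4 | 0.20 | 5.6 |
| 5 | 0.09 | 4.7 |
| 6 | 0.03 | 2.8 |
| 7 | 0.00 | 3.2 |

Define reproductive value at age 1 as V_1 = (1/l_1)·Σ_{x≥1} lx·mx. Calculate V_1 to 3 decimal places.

7.225

lx·mx for x ≥ 1: 1.095, 1.272, 1.28, 1.12, 0.423, 0.084, 0 → sum = 5.274
V_1 = 5.274 / l_1 = 5.274 / 0.73 = 7.224658… → 7.225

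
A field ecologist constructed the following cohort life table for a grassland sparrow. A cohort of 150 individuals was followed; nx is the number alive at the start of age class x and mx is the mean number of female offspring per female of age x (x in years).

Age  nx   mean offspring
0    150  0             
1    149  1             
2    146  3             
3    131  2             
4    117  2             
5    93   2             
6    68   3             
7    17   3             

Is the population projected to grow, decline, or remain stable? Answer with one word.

growing

lx = nx/n0 = nx/150: 1, 0.99333…, 0.97333…, 0.87333…, 0.78, 0.62, 0.45333…, 0.11333…
R0 = Σ lx·mx = 0 + 0.993333… + 2.92… + 1.746667… + 1.56 + 1.24 + 1.36… + 0.34… = 10.16…
R0 > 1, so the population is growing.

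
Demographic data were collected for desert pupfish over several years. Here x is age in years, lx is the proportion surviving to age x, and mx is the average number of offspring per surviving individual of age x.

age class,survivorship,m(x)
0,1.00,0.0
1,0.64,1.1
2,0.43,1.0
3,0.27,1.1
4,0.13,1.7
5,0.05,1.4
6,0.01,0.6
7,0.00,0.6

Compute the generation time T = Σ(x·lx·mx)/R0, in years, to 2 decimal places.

lx·mx: 0, 0.704, 0.43, 0.297, 0.221, 0.07, 0.006, 0 → R0 = 1.728
x·lx·mx: 0, 0.704, 0.86, 0.891, 0.884, 0.35, 0.036, 0 → Σ = 3.725
T = 3.725 / 1.728 = 2.155671… → 2.16

2.16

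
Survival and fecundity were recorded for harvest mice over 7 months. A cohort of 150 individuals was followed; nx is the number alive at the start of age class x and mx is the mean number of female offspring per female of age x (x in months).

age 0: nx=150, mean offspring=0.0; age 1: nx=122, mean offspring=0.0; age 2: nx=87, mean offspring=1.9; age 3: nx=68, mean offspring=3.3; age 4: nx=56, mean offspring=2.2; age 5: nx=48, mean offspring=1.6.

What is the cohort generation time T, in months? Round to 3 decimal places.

3.189

lx = nx/n0 = nx/150: 1, 0.81333…, 0.58, 0.45333…, 0.37333…, 0.32
lx·mx: 0, 0, 1.102, 1.496…, 0.821333…, 0.512 → R0 = 3.931333…
x·lx·mx: 0, 0, 2.204, 4.488…, 3.285333…, 2.56 → Σ = 12.537333…
T = 12.537333… / 3.931333… = 3.189079… → 3.189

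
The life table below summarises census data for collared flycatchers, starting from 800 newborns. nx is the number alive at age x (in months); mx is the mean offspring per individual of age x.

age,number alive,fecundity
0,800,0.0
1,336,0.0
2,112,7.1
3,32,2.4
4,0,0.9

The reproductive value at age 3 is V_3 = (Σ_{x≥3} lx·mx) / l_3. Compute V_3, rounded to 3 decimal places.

2.400

lx = nx/n0 = nx/800: 1, 0.42, 0.14, 0.04, 0
lx·mx for x ≥ 3: 0.096, 0 → sum = 0.096
V_3 = 0.096 / l_3 = 0.096 / 0.04 = 2.4 → 2.400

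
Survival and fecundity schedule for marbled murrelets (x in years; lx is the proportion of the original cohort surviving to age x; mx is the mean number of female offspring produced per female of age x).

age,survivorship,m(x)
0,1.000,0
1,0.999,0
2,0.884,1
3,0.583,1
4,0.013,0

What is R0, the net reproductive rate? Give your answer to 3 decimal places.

1.467

lx·mx by age: 0, 0, 0.884, 0.583, 0
R0 = Σ lx·mx = 1.467 → 1.467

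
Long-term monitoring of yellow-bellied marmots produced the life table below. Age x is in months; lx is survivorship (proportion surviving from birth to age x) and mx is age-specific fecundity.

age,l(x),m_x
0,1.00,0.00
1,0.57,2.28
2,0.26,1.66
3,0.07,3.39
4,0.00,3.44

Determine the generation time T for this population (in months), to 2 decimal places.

lx·mx: 0, 1.2996, 0.4316, 0.2373, 0 → R0 = 1.9685
x·lx·mx: 0, 1.2996, 0.8632, 0.7119, 0 → Σ = 2.8747
T = 2.8747 / 1.9685 = 1.460351… → 1.46

1.46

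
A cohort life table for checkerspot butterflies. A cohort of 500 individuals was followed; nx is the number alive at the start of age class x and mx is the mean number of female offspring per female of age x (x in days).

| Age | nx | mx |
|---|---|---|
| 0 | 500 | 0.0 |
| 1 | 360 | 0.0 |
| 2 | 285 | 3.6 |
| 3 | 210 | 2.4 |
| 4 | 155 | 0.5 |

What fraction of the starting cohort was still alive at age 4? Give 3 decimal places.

l_4 = n_4/n_0 = 155/500 = 0.31 → 0.310

0.310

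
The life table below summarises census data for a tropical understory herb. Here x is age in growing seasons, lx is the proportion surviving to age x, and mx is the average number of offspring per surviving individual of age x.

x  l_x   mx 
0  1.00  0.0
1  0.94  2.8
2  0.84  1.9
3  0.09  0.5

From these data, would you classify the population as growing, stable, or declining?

R0 = Σ lx·mx = 0 + 2.632 + 1.596 + 0.045 = 4.273
R0 > 1, so the population is growing.

growing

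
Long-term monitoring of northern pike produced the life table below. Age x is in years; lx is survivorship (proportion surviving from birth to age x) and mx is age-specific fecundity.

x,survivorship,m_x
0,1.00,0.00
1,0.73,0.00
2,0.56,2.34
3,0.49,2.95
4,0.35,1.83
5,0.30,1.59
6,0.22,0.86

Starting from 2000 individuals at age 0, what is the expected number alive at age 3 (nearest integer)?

Expected survivors = N0 · l_3 = 2000 × 0.49 = 980 → 980

980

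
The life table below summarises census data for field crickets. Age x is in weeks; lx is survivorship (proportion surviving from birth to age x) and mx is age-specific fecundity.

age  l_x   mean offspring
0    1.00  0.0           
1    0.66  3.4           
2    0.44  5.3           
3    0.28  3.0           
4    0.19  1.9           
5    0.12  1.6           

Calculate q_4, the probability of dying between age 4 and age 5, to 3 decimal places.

0.368

q_4 = (l_4 − l_5) / l_4 = (0.19 − 0.12) / 0.19
     = 0.07 / 0.19 = 0.368421… → 0.368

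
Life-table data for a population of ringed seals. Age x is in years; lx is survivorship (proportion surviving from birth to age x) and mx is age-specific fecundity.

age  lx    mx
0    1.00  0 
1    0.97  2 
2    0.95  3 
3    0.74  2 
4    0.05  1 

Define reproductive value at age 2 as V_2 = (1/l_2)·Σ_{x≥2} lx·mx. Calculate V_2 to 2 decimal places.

lx·mx for x ≥ 2: 2.85, 1.48, 0.05 → sum = 4.38
V_2 = 4.38 / l_2 = 4.38 / 0.95 = 4.610526… → 4.61

4.61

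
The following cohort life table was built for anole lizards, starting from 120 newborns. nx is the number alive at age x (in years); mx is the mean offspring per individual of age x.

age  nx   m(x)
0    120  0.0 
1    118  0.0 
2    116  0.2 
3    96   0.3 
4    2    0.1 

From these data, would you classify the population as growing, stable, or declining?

declining

lx = nx/n0 = nx/120: 1, 0.98333…, 0.96667…, 0.8, 0.01667…
R0 = Σ lx·mx = 0 + 0 + 0.193333… + 0.24 + 0.001667… = 0.435…
R0 < 1, so the population is declining.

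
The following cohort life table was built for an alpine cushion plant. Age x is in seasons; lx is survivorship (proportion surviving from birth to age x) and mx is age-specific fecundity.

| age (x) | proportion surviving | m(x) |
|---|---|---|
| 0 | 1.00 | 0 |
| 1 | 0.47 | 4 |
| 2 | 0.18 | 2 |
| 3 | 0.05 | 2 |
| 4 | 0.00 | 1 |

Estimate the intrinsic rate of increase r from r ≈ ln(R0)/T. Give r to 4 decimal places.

R0 = Σ lx·mx = 0 + 1.88 + 0.36 + 0.1 + 0 = 2.34
Σ x·lx·mx = 2.9; T = 2.9/2.34 = 1.23932…
r ≈ ln(R0)/T = ln(2.34)/1.23932… = 0.685984… → 0.6860

0.6860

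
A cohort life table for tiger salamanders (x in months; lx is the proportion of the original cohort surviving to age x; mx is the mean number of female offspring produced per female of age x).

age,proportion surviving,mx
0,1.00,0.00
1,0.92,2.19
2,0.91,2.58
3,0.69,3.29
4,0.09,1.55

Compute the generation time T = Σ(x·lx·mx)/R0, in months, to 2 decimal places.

2.08

lx·mx: 0, 2.0148, 2.3478, 2.2701, 0.1395 → R0 = 6.7722
x·lx·mx: 0, 2.0148, 4.6956, 6.8103, 0.558 → Σ = 14.0787
T = 14.0787 / 6.7722 = 2.078896… → 2.08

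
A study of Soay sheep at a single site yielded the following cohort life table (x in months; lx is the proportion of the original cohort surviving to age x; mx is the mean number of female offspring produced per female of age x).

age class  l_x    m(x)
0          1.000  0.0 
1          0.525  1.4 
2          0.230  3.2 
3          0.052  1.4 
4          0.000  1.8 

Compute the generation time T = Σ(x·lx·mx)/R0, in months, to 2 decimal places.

lx·mx: 0, 0.735, 0.736, 0.0728, 0 → R0 = 1.5438
x·lx·mx: 0, 0.735, 1.472, 0.2184, 0 → Σ = 2.4254
T = 2.4254 / 1.5438 = 1.571058… → 1.57

1.57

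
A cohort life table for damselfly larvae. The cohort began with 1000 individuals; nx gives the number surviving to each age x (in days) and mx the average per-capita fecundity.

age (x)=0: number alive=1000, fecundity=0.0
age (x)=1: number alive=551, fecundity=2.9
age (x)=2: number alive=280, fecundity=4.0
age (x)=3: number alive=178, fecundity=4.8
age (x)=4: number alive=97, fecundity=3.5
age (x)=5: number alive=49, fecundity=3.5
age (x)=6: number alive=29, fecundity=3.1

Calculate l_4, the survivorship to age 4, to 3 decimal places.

0.097

l_4 = n_4/n_0 = 97/1000 = 0.097 → 0.097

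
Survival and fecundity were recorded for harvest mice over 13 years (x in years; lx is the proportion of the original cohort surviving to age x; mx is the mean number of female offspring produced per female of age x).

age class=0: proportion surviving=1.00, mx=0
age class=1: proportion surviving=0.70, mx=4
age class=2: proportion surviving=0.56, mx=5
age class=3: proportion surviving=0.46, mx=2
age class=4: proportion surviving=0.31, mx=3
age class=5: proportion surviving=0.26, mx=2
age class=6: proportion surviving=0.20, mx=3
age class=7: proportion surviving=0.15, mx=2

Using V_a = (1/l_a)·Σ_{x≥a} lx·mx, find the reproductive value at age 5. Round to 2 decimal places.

lx·mx for x ≥ 5: 0.52, 0.6, 0.3 → sum = 1.42
V_5 = 1.42 / l_5 = 1.42 / 0.26 = 5.461538… → 5.46

5.46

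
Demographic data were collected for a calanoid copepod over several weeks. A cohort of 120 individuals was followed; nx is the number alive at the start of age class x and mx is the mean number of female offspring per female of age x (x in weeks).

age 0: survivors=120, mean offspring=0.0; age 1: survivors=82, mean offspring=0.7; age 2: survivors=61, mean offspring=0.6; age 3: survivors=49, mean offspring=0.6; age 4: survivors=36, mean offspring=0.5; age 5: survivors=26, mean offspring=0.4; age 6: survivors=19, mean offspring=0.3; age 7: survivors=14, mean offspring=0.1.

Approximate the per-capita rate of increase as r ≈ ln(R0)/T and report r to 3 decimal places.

0.115

lx = nx/n0 = nx/120: 1, 0.68333…, 0.50833…, 0.40833…, 0.3, 0.21667…, 0.15833…, 0.11667…
R0 = Σ lx·mx = 0 + 0.47833… + 0.305… + 0.245… + 0.15 + 0.08667… + 0.0475… + 0.01167… = 1.324167…
Σ x·lx·mx = 3.223333…; T = 3.223333…/1.324167… = 2.43424…
r ≈ ln(R0)/T = ln(1.324167…)/2.43424… = 0.11535… → 0.115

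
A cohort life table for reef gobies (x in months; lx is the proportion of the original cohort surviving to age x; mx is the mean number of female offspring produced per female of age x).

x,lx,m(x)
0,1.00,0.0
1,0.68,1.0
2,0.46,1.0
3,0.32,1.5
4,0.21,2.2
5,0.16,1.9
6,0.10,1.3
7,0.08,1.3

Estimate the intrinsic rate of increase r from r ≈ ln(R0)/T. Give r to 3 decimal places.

R0 = Σ lx·mx = 0 + 0.68 + 0.46 + 0.48 + 0.462 + 0.304 + 0.13 + 0.104 = 2.62
Σ x·lx·mx = 7.916; T = 7.916/2.62 = 3.02137…
r ≈ ln(R0)/T = ln(2.62)/3.02137… = 0.31879… → 0.319

0.319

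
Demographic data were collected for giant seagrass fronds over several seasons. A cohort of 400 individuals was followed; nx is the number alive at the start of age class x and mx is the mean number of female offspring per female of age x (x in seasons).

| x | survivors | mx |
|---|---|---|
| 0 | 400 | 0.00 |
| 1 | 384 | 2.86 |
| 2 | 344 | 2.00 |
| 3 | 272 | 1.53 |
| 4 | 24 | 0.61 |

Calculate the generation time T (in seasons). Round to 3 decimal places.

1.706

lx = nx/n0 = nx/400: 1, 0.96, 0.86, 0.68, 0.06
lx·mx: 0, 2.7456, 1.72, 1.0404, 0.0366 → R0 = 5.5426
x·lx·mx: 0, 2.7456, 3.44, 3.1212, 0.1464 → Σ = 9.4532
T = 9.4532 / 5.5426 = 1.705553… → 1.706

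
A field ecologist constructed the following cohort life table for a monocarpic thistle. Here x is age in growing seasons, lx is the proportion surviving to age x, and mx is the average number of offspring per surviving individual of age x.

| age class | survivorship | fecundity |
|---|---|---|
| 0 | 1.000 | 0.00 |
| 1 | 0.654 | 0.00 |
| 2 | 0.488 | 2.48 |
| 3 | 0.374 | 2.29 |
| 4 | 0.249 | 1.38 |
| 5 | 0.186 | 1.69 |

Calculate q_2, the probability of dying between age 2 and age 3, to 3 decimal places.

0.234

q_2 = (l_2 − l_3) / l_2 = (0.488 − 0.374) / 0.488
     = 0.114 / 0.488 = 0.233607… → 0.234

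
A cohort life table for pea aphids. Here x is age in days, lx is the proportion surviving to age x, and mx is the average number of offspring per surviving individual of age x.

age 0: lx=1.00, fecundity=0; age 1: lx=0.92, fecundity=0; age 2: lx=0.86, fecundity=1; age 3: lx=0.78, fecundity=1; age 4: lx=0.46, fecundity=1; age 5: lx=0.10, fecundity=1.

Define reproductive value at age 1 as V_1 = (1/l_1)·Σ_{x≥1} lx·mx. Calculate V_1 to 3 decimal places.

lx·mx for x ≥ 1: 0, 0.86, 0.78, 0.46, 0.1 → sum = 2.2
V_1 = 2.2 / l_1 = 2.2 / 0.92 = 2.391304… → 2.391

2.391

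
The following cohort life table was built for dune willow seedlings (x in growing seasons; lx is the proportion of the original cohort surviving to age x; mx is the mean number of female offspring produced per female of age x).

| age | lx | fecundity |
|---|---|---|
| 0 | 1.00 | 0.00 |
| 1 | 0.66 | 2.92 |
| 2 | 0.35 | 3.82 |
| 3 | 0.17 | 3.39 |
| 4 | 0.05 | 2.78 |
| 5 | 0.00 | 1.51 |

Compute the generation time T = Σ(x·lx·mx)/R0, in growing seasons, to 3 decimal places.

lx·mx: 0, 1.9272, 1.337, 0.5763, 0.139, 0 → R0 = 3.9795
x·lx·mx: 0, 1.9272, 2.674, 1.7289, 0.556, 0 → Σ = 6.8861
T = 6.8861 / 3.9795 = 1.730393… → 1.730

1.730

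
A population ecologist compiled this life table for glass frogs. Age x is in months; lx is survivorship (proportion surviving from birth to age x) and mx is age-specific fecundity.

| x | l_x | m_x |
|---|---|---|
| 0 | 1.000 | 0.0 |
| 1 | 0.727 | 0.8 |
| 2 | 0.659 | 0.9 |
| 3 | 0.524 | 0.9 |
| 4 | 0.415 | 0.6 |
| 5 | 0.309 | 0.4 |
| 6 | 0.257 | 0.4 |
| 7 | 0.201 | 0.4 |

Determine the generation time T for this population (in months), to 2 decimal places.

lx·mx: 0, 0.5816, 0.5931, 0.4716, 0.249, 0.1236, 0.1028, 0.0804 → R0 = 2.2021
x·lx·mx: 0, 0.5816, 1.1862, 1.4148, 0.996, 0.618, 0.6168, 0.5628 → Σ = 5.9762
T = 5.9762 / 2.2021 = 2.713864… → 2.71

2.71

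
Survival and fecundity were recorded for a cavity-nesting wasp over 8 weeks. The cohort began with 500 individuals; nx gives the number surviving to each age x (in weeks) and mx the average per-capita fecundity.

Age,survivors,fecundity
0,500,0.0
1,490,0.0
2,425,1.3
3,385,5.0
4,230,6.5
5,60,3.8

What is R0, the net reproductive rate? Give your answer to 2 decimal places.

lx = nx/n0 = nx/500: 1, 0.98, 0.85, 0.77, 0.46, 0.12
lx·mx by age: 0, 0, 1.105, 3.85, 2.99, 0.456
R0 = Σ lx·mx = 8.401 → 8.40

8.40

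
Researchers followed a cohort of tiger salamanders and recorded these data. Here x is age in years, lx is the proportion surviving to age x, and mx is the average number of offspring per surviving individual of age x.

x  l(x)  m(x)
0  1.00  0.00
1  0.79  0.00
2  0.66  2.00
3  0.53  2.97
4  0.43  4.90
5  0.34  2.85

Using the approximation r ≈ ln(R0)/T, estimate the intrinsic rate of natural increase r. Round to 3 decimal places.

0.517

R0 = Σ lx·mx = 0 + 0 + 1.32 + 1.5741 + 2.107 + 0.969 = 5.9701
Σ x·lx·mx = 20.6353; T = 20.6353/5.9701 = 3.45644…
r ≈ ln(R0)/T = ln(5.9701)/3.45644… = 0.51694… → 0.517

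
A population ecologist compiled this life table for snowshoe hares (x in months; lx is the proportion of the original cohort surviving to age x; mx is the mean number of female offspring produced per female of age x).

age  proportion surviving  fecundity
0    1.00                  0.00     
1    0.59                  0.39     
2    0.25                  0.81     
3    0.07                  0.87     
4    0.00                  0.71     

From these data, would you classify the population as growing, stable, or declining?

declining

R0 = Σ lx·mx = 0 + 0.2301 + 0.2025 + 0.0609 + 0 = 0.4935
R0 < 1, so the population is declining.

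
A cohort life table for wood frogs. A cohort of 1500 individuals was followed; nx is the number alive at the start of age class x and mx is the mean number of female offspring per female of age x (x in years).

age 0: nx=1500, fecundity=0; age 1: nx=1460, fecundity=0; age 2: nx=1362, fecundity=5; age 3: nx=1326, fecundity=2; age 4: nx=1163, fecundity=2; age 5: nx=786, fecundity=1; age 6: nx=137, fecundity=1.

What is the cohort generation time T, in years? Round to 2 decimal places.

2.80

lx = nx/n0 = nx/1500: 1, 0.97333…, 0.908, 0.884, 0.77533…, 0.524, 0.09133…
lx·mx: 0, 0, 4.54, 1.768, 1.550667…, 0.524, 0.091333… → R0 = 8.474…
x·lx·mx: 0, 0, 9.08, 5.304, 6.202667…, 2.62, 0.548… → Σ = 23.754667…
T = 23.754667… / 8.474… = 2.803241… → 2.80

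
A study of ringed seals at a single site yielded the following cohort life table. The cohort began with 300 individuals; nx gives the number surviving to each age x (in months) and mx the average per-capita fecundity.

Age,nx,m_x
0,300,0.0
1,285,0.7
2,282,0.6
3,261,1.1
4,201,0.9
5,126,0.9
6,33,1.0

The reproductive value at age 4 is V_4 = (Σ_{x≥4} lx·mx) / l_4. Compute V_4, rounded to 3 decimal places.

1.628

lx = nx/n0 = nx/300: 1, 0.95, 0.94, 0.87, 0.67, 0.42, 0.11
lx·mx for x ≥ 4: 0.603, 0.378, 0.11 → sum = 1.091
V_4 = 1.091 / l_4 = 1.091 / 0.67 = 1.628358… → 1.628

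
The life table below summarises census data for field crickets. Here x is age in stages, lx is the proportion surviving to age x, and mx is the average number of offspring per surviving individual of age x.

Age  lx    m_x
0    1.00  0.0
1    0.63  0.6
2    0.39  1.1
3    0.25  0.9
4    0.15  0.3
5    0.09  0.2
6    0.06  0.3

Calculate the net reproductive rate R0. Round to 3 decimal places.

lx·mx by age: 0, 0.378, 0.429, 0.225, 0.045, 0.018, 0.018
R0 = Σ lx·mx = 1.113 → 1.113

1.113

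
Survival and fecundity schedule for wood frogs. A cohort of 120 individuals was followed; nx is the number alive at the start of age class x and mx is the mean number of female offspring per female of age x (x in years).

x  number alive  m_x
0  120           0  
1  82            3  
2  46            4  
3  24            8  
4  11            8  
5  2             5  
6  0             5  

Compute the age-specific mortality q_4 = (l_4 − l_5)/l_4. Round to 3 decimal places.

0.818

lx = nx/n0 = nx/120: 1, 0.68333…, 0.38333…, 0.2, 0.09167…, 0.01667…, 0
q_4 = (l_4 − l_5) / l_4 = (0.091667… − 0.016667…) / 0.091667…
     = 0.075… / 0.091667… = 0.818182… → 0.818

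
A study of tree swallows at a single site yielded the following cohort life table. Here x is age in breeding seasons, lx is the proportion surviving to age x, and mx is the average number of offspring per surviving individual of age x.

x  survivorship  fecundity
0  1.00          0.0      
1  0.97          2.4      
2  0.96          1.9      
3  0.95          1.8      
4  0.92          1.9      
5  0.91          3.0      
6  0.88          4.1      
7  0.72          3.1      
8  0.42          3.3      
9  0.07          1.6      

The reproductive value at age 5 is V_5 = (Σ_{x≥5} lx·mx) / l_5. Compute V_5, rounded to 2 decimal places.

lx·mx for x ≥ 5: 2.73, 3.608, 2.232, 1.386, 0.112 → sum = 10.068
V_5 = 10.068 / l_5 = 10.068 / 0.91 = 11.063736… → 11.06

11.06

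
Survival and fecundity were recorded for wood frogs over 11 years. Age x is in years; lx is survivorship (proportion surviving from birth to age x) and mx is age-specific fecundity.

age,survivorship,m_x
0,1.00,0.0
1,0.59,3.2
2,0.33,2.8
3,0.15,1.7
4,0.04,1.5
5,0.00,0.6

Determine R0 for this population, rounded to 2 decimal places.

3.13

lx·mx by age: 0, 1.888, 0.924, 0.255, 0.06, 0
R0 = Σ lx·mx = 3.127 → 3.13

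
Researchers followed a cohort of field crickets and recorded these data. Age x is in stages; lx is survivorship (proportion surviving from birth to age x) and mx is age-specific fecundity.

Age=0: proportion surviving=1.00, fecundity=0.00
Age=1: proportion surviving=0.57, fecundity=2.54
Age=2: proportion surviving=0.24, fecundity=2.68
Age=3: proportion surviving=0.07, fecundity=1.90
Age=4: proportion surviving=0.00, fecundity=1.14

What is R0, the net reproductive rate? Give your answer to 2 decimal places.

lx·mx by age: 0, 1.4478, 0.6432, 0.133, 0
R0 = Σ lx·mx = 2.224 → 2.22

2.22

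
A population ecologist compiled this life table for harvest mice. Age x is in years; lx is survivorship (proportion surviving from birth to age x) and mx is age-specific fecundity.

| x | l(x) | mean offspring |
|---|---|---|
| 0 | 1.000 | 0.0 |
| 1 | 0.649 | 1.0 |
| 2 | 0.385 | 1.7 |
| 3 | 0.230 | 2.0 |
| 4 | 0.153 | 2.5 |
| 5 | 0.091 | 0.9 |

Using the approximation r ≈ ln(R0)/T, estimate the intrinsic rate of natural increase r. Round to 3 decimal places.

R0 = Σ lx·mx = 0 + 0.649 + 0.6545 + 0.46 + 0.3825 + 0.0819 = 2.2279
Σ x·lx·mx = 5.2775; T = 5.2775/2.2279 = 2.36882…
r ≈ ln(R0)/T = ln(2.2279)/2.36882… = 0.33817… → 0.338

0.338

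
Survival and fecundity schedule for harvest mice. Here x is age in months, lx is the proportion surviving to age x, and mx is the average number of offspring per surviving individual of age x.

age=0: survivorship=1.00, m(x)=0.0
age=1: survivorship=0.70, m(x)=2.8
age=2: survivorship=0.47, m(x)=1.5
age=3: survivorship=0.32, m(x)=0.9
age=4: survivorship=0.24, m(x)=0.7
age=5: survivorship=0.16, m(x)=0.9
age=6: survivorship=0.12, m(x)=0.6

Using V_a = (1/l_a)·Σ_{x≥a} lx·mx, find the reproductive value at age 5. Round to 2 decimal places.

1.35

lx·mx for x ≥ 5: 0.144, 0.072 → sum = 0.216
V_5 = 0.216 / l_5 = 0.216 / 0.16 = 1.35 → 1.35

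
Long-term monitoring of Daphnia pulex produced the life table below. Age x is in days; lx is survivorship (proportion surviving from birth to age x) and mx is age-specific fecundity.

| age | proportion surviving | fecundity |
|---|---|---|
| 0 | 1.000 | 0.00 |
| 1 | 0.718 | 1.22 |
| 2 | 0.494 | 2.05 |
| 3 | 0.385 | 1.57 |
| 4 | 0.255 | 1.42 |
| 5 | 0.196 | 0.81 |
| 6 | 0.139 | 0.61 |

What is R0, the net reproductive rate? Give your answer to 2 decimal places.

3.10

lx·mx by age: 0, 0.87596, 1.0127, 0.60445, 0.3621, 0.15876, 0.08479
R0 = Σ lx·mx = 3.09876 → 3.10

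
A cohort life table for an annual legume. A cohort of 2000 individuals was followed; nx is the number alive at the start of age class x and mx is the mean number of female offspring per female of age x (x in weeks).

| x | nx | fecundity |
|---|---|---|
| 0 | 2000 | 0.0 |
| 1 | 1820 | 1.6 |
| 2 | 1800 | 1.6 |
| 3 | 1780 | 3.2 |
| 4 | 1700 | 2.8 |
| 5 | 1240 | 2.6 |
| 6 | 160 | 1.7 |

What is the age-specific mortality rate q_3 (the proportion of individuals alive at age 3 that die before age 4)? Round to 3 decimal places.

lx = nx/n0 = nx/2000: 1, 0.91, 0.9, 0.89, 0.85, 0.62, 0.08
q_3 = (l_3 − l_4) / l_3 = (0.89 − 0.85) / 0.89
     = 0.04 / 0.89 = 0.044944… → 0.045

0.045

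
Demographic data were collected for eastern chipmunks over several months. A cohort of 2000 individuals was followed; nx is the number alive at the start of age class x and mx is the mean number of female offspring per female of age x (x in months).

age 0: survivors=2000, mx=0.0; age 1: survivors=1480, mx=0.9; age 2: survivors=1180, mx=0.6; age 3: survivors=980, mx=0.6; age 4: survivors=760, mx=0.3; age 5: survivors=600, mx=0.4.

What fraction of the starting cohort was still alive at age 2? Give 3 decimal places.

0.590

l_2 = n_2/n_0 = 1180/2000 = 0.59 → 0.590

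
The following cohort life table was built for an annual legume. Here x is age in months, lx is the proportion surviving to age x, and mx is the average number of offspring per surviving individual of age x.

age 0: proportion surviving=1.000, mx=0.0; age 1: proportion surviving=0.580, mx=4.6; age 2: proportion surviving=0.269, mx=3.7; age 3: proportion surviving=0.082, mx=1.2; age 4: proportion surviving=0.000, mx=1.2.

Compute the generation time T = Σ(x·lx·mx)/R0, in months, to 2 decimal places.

1.32

lx·mx: 0, 2.668, 0.9953, 0.0984, 0 → R0 = 3.7617
x·lx·mx: 0, 2.668, 1.9906, 0.2952, 0 → Σ = 4.9538
T = 4.9538 / 3.7617 = 1.316905… → 1.32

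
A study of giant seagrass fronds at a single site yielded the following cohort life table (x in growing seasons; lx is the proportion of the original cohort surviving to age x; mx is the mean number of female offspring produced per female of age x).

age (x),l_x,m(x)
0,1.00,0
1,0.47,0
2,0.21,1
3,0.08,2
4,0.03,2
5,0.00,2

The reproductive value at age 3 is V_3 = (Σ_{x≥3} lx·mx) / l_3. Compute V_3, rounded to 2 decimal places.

2.75

lx·mx for x ≥ 3: 0.16, 0.06, 0 → sum = 0.22
V_3 = 0.22 / l_3 = 0.22 / 0.08 = 2.75 → 2.75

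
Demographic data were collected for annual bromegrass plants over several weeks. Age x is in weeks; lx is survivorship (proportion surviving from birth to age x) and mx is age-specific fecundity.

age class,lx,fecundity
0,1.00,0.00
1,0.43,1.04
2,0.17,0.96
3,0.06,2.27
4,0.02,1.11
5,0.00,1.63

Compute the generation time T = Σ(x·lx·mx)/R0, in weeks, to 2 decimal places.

1.65

lx·mx: 0, 0.4472, 0.1632, 0.1362, 0.0222, 0 → R0 = 0.7688
x·lx·mx: 0, 0.4472, 0.3264, 0.4086, 0.0888, 0 → Σ = 1.271
T = 1.271 / 0.7688 = 1.653226… → 1.65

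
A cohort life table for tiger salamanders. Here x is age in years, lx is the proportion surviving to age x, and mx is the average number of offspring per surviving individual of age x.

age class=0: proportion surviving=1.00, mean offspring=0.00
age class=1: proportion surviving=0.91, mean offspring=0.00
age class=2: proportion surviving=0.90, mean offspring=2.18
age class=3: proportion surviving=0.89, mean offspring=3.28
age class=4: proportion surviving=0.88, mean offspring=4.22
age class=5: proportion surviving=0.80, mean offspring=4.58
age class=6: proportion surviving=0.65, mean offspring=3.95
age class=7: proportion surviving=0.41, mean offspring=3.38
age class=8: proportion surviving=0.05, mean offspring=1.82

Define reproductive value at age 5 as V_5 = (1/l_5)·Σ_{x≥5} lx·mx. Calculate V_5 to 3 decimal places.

9.635

lx·mx for x ≥ 5: 3.664, 2.5675, 1.3858, 0.091 → sum = 7.7083
V_5 = 7.7083 / l_5 = 7.7083 / 0.8 = 9.635375 → 9.635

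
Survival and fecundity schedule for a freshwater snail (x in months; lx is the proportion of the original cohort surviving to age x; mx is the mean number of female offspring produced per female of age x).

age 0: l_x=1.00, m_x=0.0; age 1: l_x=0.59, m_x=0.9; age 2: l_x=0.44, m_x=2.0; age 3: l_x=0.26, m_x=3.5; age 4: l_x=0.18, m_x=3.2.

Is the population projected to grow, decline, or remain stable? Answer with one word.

R0 = Σ lx·mx = 0 + 0.531 + 0.88 + 0.91 + 0.576 = 2.897
R0 > 1, so the population is growing.

growing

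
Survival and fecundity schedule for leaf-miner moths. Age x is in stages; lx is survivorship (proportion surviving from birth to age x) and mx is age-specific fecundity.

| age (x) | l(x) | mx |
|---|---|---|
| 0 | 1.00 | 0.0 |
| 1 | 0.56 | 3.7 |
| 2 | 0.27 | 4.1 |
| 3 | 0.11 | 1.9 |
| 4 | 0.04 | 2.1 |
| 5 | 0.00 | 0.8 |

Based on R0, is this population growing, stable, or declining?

R0 = Σ lx·mx = 0 + 2.072 + 1.107 + 0.209 + 0.084 + 0 = 3.472
R0 > 1, so the population is growing.

growing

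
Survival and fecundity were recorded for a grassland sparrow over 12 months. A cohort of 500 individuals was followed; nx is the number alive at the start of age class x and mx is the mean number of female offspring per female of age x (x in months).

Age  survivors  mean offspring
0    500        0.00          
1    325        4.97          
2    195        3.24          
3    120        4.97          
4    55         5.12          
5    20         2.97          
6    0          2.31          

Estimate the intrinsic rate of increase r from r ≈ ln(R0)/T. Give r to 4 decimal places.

0.9679

lx = nx/n0 = nx/500: 1, 0.65, 0.39, 0.24, 0.11, 0.04, 0
R0 = Σ lx·mx = 0 + 3.2305 + 1.2636 + 1.1928 + 0.5632 + 0.1188 + 0 = 6.3689
Σ x·lx·mx = 12.1829; T = 12.1829/6.3689 = 1.91287…
r ≈ ln(R0)/T = ln(6.3689)/1.91287… = 0.967877… → 0.9679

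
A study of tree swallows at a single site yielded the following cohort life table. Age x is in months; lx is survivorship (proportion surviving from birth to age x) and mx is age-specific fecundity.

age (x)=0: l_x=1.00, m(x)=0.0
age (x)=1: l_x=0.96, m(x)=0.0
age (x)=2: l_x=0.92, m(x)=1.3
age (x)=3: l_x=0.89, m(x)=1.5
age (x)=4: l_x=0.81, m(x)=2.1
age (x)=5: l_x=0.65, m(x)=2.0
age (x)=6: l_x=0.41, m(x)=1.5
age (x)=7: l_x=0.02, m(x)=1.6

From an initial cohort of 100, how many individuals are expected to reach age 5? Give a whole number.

Expected survivors = N0 · l_5 = 100 × 0.65 = 65 → 65

65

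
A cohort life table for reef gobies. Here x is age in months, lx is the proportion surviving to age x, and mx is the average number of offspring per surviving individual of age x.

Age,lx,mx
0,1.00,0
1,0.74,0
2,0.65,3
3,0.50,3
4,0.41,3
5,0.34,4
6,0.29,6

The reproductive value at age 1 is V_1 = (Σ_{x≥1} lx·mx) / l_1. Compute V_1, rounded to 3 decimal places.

10.514

lx·mx for x ≥ 1: 0, 1.95, 1.5, 1.23, 1.36, 1.74 → sum = 7.78
V_1 = 7.78 / l_1 = 7.78 / 0.74 = 10.513514… → 10.514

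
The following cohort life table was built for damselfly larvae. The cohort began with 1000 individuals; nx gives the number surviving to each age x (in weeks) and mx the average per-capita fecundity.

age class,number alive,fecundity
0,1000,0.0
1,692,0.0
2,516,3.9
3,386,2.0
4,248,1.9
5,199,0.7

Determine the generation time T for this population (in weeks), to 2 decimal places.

2.63

lx = nx/n0 = nx/1000: 1, 0.692, 0.516, 0.386, 0.248, 0.199
lx·mx: 0, 0, 2.0124, 0.772, 0.4712, 0.1393 → R0 = 3.3949
x·lx·mx: 0, 0, 4.0248, 2.316, 1.8848, 0.6965 → Σ = 8.9221
T = 8.9221 / 3.3949 = 2.628089… → 2.63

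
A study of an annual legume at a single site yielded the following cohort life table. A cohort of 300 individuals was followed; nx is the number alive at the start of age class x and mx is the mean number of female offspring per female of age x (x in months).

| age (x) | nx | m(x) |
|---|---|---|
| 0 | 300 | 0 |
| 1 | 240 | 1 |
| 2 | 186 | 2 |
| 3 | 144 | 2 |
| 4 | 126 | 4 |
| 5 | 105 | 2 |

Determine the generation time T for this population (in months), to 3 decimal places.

lx = nx/n0 = nx/300: 1, 0.8, 0.62, 0.48, 0.42, 0.35
lx·mx: 0, 0.8, 1.24, 0.96, 1.68, 0.7 → R0 = 5.38
x·lx·mx: 0, 0.8, 2.48, 2.88, 6.72, 3.5 → Σ = 16.38
T = 16.38 / 5.38 = 3.04461… → 3.045

3.045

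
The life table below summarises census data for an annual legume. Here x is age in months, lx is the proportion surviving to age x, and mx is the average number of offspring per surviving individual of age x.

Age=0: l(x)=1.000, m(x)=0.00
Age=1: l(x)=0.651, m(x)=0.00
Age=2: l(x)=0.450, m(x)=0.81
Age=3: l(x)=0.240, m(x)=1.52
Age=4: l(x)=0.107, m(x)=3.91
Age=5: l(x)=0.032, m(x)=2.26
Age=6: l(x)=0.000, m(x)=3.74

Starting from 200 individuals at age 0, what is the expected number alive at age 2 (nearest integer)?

90

Expected survivors = N0 · l_2 = 200 × 0.450 = 90 → 90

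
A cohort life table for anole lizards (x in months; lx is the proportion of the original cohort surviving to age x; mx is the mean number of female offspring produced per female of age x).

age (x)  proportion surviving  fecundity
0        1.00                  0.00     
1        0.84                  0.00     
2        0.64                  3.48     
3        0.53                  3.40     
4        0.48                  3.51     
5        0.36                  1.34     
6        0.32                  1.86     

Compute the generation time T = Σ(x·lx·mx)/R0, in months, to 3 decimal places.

lx·mx: 0, 0, 2.2272, 1.802, 1.6848, 0.4824, 0.5952 → R0 = 6.7916
x·lx·mx: 0, 0, 4.4544, 5.406, 6.7392, 2.412, 3.5712 → Σ = 22.5828
T = 22.5828 / 6.7916 = 3.325107… → 3.325

3.325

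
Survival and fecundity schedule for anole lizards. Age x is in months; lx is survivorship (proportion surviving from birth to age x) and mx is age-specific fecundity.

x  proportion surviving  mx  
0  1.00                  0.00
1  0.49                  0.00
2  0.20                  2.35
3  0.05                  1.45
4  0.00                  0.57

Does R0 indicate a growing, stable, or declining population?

declining

R0 = Σ lx·mx = 0 + 0 + 0.47 + 0.0725 + 0 = 0.5425
R0 < 1, so the population is declining.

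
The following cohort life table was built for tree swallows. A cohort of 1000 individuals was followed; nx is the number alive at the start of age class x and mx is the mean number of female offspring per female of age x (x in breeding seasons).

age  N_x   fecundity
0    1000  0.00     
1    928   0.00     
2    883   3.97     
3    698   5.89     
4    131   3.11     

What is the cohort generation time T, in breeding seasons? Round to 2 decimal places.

2.61

lx = nx/n0 = nx/1000: 1, 0.928, 0.883, 0.698, 0.131
lx·mx: 0, 0, 3.50551, 4.11122, 0.40741 → R0 = 8.02414
x·lx·mx: 0, 0, 7.01102, 12.33366, 1.62964 → Σ = 20.97432
T = 20.97432 / 8.02414 = 2.613903… → 2.61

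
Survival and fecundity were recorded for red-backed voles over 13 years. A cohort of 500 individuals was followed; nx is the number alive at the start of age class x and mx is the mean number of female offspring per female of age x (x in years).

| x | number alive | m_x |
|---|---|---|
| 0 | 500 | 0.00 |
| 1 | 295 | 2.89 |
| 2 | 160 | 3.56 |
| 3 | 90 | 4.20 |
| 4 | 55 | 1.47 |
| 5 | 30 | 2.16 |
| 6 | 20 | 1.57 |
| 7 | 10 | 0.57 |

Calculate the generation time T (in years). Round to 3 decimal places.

2.018

lx = nx/n0 = nx/500: 1, 0.59, 0.32, 0.18, 0.11, 0.06, 0.04, 0.02
lx·mx: 0, 1.7051, 1.1392, 0.756, 0.1617, 0.1296, 0.0628, 0.0114 → R0 = 3.9658
x·lx·mx: 0, 1.7051, 2.2784, 2.268, 0.6468, 0.648, 0.3768, 0.0798 → Σ = 8.0029
T = 8.0029 / 3.9658 = 2.017979… → 2.018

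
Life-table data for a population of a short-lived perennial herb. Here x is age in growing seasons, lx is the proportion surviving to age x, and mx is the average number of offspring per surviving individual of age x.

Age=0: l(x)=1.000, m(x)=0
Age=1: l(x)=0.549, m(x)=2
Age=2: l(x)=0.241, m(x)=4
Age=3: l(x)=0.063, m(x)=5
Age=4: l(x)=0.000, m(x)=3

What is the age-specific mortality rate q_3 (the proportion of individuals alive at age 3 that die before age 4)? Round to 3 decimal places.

q_3 = (l_3 − l_4) / l_3 = (0.063 − 0) / 0.063
     = 0.063 / 0.063 = 1 → 1.000

1.000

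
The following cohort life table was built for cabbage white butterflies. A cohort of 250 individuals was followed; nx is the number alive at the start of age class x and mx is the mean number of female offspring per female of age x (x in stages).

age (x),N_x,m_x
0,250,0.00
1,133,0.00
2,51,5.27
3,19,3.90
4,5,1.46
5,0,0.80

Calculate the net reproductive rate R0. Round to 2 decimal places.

1.40

lx = nx/n0 = nx/250: 1, 0.532, 0.204, 0.076, 0.02, 0
lx·mx by age: 0, 0, 1.07508, 0.2964, 0.0292, 0
R0 = Σ lx·mx = 1.40068 → 1.40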